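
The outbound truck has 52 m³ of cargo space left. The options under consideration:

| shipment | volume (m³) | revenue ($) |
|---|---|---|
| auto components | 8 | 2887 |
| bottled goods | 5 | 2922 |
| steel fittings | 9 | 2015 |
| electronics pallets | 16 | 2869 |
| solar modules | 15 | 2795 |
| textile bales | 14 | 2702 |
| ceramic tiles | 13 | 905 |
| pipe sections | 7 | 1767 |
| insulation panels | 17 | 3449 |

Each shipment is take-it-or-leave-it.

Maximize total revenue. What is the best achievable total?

Taking the top-ratio shipments first gives auto components + bottled goods + steel fittings + pipe sections + insulation panels for 13040 (46 m³).
Dropping steel fittings frees 9 m³; slotting in solar modules (15 m³) lifts the total to 13820 at 52 m³.
An exhaustive check of the 512 subsets confirms 13820.

13820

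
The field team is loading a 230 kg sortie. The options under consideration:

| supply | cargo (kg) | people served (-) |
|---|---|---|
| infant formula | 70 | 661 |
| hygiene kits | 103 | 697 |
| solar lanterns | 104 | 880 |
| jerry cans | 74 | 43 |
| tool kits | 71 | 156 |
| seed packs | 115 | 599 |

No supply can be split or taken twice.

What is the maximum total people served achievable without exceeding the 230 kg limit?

1577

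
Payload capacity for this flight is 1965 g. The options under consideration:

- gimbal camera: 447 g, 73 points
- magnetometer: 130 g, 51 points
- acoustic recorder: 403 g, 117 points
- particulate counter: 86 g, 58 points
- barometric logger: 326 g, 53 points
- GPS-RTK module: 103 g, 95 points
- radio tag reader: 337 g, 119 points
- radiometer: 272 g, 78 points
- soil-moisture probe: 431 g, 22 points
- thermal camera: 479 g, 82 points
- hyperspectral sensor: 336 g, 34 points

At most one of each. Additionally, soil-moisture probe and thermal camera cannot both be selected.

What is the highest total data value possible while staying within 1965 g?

600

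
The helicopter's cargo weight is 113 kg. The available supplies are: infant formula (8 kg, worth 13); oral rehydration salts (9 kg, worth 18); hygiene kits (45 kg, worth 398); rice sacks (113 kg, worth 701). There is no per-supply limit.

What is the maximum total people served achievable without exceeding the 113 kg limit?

Best packing: 2×oral rehydration salts + 2×hygiene kits — 108 kg, 832 total.
No other feasible combination exceeds 832.

832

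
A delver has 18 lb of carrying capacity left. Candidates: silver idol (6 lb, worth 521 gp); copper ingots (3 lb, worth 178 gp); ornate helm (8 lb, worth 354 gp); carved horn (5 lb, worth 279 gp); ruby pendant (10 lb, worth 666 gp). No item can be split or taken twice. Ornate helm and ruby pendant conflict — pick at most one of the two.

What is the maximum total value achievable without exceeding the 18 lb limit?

1187

Best packing: silver idol + ruby pendant — 16 lb, 1187 total.
Next best is copper ingots + carved horn + ruby pendant at 1123 (18 lb) — short by 64.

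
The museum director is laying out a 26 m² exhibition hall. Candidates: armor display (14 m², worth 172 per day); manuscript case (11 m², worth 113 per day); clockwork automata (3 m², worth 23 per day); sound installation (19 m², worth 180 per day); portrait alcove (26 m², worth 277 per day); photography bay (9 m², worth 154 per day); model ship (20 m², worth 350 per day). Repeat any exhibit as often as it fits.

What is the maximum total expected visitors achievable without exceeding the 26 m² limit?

396

The ratio ordering already packs tightly: 2×clockwork automata + model ship, 26 m², 396.
That's the maximum — no swap from here does better than 396.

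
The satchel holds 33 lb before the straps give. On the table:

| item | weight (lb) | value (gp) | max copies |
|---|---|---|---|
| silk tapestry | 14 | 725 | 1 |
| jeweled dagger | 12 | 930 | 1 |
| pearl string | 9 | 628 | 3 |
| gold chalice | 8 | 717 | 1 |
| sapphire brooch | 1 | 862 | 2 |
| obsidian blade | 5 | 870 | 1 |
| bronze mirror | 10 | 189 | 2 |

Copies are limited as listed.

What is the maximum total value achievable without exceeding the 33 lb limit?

4567

A density-first pass picks jeweled dagger + gold chalice + 2×sapphire brooch + obsidian blade — 4241 at 27 lb.
Dropping jeweled dagger frees 12 lb; slotting in 2×pearl string (18 lb) lifts the total to 4567 at 33 lb.
That's the maximum — no swap from here does better than 4567.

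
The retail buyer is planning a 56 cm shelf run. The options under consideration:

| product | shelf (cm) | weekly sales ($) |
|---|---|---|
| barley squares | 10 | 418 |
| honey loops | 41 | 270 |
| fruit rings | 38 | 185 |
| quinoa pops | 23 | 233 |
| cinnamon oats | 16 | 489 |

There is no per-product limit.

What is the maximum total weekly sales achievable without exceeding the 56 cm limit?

Filling by ratio: 5×barley squares for 2090, with 6 cm left unused.
Dropping barley squares frees 10 cm; slotting in cinnamon oats (16 cm) lifts the total to 2161 at 56 cm.

2161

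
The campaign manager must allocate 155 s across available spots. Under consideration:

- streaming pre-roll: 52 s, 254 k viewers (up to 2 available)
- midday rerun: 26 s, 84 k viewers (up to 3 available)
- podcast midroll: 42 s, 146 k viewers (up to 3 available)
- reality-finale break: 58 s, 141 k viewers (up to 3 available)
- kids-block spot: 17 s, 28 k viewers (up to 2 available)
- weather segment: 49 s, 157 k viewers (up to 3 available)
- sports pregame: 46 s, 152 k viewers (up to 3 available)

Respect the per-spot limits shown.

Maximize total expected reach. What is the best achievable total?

665

The ratio heuristic lands on 2×streaming pre-roll + podcast midroll (654) but leaves 9 s idle.
The 42 s tied up in podcast midroll is better spent on weather segment — total rises to 665 (153 s).
That's the maximum — no swap from here does better than 665.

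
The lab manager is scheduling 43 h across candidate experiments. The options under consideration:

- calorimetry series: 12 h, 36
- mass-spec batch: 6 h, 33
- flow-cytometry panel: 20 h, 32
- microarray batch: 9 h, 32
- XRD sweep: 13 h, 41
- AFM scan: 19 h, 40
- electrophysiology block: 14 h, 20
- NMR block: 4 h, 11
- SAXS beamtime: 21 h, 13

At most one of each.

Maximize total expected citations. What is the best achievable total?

142

By expected citations per h: mass-spec batch 5.50, microarray batch 3.56, XRD sweep 3.15, calorimetry series 3.00 lead.
The ratio ordering already packs tightly: calorimetry series + mass-spec batch + microarray batch + XRD sweep, 40 h, 142.
The spare 3 h is too small for any remaining experiment, and no exchange beats 142.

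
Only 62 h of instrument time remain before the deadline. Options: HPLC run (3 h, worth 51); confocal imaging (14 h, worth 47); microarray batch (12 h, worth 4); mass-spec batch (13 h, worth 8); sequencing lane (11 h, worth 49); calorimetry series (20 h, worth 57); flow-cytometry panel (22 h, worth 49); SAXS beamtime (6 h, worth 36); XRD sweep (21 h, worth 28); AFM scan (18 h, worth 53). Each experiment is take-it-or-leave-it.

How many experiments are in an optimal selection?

5

The maximum expected citations within 62 h is 246.
HPLC run + sequencing lane + calorimetry series + SAXS beamtime + AFM scan hits 246 at 58 h.
All optima have 5 experiments.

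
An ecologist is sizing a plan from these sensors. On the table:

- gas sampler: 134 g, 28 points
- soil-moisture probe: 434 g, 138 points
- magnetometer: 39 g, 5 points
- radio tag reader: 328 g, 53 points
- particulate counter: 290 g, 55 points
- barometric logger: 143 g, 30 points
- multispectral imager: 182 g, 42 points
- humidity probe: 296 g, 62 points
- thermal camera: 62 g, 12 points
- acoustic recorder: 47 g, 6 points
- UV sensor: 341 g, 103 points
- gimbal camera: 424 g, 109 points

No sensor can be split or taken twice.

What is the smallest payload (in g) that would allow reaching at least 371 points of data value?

Minimise g subject to total data value ≥ 371.
gas sampler + soil-moisture probe + UV sensor + gimbal camera: 378 data value at 1333 g.
Below 1333 g the best achievable stays under 371.

1333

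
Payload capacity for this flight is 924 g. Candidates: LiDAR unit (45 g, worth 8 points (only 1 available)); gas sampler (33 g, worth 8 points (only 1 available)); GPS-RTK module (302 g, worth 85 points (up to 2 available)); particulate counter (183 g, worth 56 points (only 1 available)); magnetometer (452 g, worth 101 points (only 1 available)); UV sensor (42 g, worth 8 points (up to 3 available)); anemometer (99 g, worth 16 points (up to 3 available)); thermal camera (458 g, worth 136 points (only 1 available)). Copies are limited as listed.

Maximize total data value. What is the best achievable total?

Taking the top-ratio sensors first gives LiDAR unit + gas sampler + particulate counter + 3×UV sensor + thermal camera for 232 (845 g).
The 228 g tied up in LiDAR unit and particulate counter is better spent on GPS-RTK module — total rises to 253 (919 g).
No other feasible combination exceeds 253.

253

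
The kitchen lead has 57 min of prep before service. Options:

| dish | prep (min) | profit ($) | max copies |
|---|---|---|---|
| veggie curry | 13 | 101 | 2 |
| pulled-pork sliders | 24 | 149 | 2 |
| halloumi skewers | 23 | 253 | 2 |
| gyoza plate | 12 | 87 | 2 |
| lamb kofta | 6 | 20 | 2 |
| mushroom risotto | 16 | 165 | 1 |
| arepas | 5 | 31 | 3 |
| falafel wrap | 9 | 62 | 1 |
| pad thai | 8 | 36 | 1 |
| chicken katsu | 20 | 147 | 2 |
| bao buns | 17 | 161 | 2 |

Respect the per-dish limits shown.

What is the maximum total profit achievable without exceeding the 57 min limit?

579

By profit per min: halloumi skewers 11.00, mushroom risotto 10.31, bao buns 9.47 lead.
The ratio heuristic lands on 2×halloumi skewers + falafel wrap (568) but leaves 2 min idle.
The 32 min tied up in halloumi skewers and falafel wrap is better spent on mushroom risotto + bao buns — total rises to 579 (56 min).
That's the maximum — no swap from here does better than 579.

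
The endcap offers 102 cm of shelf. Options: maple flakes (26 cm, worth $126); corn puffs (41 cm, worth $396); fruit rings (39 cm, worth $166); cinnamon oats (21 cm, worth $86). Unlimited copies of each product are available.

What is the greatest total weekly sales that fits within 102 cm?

792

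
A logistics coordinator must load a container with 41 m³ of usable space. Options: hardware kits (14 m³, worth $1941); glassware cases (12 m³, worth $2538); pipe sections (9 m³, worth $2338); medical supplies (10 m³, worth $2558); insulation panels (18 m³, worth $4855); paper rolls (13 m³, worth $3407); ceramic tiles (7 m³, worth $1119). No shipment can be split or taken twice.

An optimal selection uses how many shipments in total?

3

Optimal total is 10820.
medical supplies + insulation panels + paper rolls hits 10820 at 41 m³.
Every optimal selection uses 3 shipments.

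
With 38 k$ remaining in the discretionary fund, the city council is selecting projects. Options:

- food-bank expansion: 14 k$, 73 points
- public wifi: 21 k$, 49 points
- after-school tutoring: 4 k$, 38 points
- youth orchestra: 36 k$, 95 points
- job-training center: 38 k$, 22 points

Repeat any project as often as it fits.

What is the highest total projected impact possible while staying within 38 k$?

342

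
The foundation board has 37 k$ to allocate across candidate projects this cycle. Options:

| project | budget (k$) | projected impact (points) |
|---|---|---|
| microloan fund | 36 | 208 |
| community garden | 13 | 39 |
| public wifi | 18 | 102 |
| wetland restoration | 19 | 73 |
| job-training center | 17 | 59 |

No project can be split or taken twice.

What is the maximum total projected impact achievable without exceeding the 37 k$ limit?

208

Microloan fund uses 36 of the 37 k$ and totals 208.
The spare 1 k$ is too small for any remaining project, and no exchange beats 208.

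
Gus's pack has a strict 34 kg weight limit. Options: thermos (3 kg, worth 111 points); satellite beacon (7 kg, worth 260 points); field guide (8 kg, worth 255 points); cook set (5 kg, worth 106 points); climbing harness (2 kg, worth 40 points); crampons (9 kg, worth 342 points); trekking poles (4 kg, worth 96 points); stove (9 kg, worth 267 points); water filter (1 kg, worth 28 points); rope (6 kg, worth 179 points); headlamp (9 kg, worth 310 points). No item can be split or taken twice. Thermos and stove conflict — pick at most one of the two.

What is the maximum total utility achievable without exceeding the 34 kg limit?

1202

Thermos + satellite beacon + crampons + rope + headlamp uses 34 of the 34 kg and totals 1202.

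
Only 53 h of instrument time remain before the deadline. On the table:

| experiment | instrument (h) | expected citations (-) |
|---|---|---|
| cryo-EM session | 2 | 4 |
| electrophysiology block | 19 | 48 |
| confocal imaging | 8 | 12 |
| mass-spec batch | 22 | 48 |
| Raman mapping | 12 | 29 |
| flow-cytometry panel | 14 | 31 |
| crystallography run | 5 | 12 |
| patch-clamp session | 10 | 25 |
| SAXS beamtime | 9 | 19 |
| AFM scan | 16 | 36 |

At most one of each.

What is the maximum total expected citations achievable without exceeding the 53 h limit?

125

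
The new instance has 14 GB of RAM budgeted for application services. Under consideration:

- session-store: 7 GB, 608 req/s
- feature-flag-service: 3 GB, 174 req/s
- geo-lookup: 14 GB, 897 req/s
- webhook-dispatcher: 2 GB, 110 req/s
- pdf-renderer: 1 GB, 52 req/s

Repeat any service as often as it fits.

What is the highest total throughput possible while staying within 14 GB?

By throughput per GB: session-store 86.86, geo-lookup 64.07, feature-flag-service 58.00 lead.
Taking 2×session-store: 14 GB used, 1216 in throughput.
Every other selection either busts 14 GB or fails to beat 1216.

1216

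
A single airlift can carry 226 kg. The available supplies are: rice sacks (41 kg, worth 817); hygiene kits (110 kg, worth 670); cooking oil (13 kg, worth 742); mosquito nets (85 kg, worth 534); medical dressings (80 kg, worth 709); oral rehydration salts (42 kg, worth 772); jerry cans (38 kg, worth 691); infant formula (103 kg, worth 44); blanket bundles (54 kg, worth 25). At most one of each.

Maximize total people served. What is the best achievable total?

The ratio ordering already packs tightly: rice sacks + cooking oil + medical dressings + oral rehydration salts + jerry cans, 214 kg, 3731.

3731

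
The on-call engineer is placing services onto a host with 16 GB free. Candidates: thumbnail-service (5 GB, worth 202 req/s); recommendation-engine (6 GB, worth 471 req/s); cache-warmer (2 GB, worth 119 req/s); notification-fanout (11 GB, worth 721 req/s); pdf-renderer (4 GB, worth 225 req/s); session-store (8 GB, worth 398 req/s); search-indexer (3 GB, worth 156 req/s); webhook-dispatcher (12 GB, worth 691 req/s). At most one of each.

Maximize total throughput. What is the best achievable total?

Density check — recommendation-engine 78.50, notification-fanout 65.55, cache-warmer 59.50 are the best per GB.
Filling by ratio: recommendation-engine + cache-warmer + pdf-renderer + search-indexer for 971, with 1 GB left unused.
The 10 GB tied up in recommendation-engine and pdf-renderer is better spent on notification-fanout — total rises to 996 (16 GB).

996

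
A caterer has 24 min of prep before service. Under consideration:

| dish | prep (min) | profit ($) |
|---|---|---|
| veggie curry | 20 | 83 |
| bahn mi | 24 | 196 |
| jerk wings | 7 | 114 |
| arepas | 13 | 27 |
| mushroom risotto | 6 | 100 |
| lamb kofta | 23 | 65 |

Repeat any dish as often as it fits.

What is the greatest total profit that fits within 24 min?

400

Density check — mushroom risotto 16.67, jerk wings 16.29, bahn mi 8.17, veggie curry 4.15 are the best per min.
Best packing: 4×mushroom risotto — 24 min, 400 total.
Every other selection either busts 24 min or fails to beat 400.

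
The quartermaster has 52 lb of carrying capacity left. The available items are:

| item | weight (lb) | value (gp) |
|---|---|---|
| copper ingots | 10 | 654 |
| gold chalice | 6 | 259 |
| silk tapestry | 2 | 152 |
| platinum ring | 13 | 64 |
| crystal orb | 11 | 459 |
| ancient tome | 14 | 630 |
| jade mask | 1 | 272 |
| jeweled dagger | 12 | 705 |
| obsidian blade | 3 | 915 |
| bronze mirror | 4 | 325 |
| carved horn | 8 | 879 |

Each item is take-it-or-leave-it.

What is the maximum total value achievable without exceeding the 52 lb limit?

4380

Density check — obsidian blade 305.00, jade mask 272.00, carved horn 109.88, bronze mirror 81.25 are the best per lb.
Filling by ratio: copper ingots + gold chalice + silk tapestry + jade mask + jeweled dagger + obsidian blade + bronze mirror + carved horn for 4161, with 6 lb left unused.
Dropping gold chalice and silk tapestry frees 8 lb; slotting in ancient tome (14 lb) lifts the total to 4380 at 52 lb.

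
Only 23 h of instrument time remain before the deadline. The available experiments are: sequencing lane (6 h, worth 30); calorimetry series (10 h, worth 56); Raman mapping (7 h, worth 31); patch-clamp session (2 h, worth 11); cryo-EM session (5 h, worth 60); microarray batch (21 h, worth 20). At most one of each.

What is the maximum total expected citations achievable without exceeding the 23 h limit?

157

Sequencing lane + calorimetry series + patch-clamp session + cryo-EM session uses 23 of the 23 h and totals 157.
Nothing else within 23 h beats 157.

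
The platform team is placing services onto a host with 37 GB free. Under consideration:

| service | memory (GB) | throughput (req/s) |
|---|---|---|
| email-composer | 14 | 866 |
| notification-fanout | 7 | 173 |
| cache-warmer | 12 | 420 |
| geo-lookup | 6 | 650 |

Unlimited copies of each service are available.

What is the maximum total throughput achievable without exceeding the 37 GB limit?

3900

Ranking by ratio (throughput/GB): geo-lookup 108.33, email-composer 61.86, cache-warmer 35.00.
Taking 6×geo-lookup: 36 GB used, 3900 in throughput.
That's the maximum — no swap from here does better than 3900.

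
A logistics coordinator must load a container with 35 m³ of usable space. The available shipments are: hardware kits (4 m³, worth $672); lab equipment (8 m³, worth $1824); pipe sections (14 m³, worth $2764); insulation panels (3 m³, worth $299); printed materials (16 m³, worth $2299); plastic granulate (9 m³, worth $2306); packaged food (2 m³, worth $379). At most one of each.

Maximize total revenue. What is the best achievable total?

Filling by ratio: lab equipment + pipe sections + plastic granulate + packaged food for 7273, with 2 m³ left unused.
Dropping packaged food frees 2 m³; slotting in hardware kits (4 m³) lifts the total to 7566 at 35 m³.

7566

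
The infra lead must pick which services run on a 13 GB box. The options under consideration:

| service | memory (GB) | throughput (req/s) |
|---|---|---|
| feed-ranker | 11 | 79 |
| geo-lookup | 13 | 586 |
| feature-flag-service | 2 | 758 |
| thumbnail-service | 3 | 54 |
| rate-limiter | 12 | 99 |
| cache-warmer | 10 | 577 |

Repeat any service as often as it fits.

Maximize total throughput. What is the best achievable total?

Taking 6×feature-flag-service: 12 GB used, 4548 in throughput.
No other feasible combination exceeds 4548.

4548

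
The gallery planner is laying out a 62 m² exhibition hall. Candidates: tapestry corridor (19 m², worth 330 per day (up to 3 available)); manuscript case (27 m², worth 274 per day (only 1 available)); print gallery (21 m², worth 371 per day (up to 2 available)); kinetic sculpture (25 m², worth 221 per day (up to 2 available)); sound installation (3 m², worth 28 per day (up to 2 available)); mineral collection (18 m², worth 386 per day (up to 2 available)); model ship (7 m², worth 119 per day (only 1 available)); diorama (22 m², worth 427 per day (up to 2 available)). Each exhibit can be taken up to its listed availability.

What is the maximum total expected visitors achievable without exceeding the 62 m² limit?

1240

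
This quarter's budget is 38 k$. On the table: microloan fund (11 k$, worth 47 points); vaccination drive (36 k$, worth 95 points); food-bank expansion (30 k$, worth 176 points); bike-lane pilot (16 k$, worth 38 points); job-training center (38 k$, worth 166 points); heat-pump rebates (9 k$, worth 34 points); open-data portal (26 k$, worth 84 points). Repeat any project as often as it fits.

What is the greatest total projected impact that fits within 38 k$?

Ranking by ratio (projected impact/k$): food-bank expansion 5.87, job-training center 4.37, microloan fund 4.27.
The ratio ordering already packs tightly: food-bank expansion, 30 k$, 176.

176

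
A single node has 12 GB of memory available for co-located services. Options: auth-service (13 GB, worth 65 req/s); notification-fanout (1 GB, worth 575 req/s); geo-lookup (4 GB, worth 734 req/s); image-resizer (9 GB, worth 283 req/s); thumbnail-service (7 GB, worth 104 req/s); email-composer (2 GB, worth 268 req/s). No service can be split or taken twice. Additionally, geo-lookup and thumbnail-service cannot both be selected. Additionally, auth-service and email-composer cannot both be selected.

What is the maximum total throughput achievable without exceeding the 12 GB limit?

Notification-fanout + geo-lookup + email-composer uses 7 of the 12 GB and totals 1577.
Every other selection either busts 12 GB or breaks a pairing rule or fails to beat 1577.

1577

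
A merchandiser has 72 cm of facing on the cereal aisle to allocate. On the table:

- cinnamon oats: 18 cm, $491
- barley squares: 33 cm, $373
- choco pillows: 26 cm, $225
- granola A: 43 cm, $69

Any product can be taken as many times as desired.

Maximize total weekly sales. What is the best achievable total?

1964

Ranking by ratio (weekly sales/cm): cinnamon oats 27.28, barley squares 11.30, choco pillows 8.65, granola A 1.60.
The ratio ordering already packs tightly: 4×cinnamon oats, 72 cm, 1964.
No other feasible combination exceeds 1964.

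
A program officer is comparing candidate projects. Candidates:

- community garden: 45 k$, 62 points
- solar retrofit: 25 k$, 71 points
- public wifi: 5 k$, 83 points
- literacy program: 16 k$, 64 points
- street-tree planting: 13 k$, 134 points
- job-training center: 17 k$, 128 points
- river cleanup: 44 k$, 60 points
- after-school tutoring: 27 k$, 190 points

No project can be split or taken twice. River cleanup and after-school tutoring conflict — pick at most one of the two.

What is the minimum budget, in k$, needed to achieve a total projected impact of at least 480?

62

Minimise k$ subject to total projected impact ≥ 480.
public wifi + street-tree planting + job-training center + after-school tutoring reaches 535 using 62 k$.
Below 62 k$ the best achievable stays under 480.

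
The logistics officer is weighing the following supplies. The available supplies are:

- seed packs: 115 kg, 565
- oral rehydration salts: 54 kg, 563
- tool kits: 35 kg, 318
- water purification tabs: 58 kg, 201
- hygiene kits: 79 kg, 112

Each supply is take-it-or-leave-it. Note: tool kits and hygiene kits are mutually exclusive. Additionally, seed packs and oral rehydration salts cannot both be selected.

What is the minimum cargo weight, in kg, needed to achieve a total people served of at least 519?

Need the lightest bundle worth ≥ 519.
oral rehydration salts reaches 563 using 54 kg.
Below 54 kg the best achievable stays under 519.

54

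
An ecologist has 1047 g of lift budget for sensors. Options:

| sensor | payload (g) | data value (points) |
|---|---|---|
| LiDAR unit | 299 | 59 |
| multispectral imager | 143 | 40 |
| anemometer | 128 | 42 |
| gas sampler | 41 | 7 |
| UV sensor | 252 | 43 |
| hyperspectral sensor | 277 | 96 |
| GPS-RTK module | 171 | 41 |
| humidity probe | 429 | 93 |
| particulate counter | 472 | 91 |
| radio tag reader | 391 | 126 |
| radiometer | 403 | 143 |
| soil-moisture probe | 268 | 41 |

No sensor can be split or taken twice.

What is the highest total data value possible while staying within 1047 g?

329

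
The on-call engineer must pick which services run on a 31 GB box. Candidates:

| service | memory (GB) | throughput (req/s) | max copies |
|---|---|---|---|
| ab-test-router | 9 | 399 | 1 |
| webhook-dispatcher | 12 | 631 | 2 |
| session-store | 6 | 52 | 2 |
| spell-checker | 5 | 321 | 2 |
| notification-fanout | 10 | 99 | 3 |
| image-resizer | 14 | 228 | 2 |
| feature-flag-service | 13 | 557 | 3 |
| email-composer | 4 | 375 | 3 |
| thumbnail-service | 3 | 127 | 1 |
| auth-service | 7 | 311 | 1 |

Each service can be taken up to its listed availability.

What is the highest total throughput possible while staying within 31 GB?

A density-first pass picks 2×spell-checker + 3×email-composer + auth-service — 2078 at 29 GB.
The 7 GB tied up in auth-service is better spent on ab-test-router — total rises to 2166 (31 GB).

2166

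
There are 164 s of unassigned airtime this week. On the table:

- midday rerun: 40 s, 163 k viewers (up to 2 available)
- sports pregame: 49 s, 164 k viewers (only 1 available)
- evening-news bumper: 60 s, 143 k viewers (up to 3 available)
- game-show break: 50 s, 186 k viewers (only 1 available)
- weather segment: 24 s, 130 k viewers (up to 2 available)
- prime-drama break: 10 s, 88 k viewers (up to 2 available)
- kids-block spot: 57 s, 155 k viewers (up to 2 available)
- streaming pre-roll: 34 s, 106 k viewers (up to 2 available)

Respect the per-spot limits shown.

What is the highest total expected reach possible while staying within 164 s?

The ratio heuristic lands on 2×midday rerun + 2×weather segment + 2×prime-drama break (762) but leaves 16 s idle.
Replace midday rerun with game-show break: the trade gains 23 net, giving 785 at 158 s.
The spare 6 s is too small for any remaining spot, and no exchange beats 785.

785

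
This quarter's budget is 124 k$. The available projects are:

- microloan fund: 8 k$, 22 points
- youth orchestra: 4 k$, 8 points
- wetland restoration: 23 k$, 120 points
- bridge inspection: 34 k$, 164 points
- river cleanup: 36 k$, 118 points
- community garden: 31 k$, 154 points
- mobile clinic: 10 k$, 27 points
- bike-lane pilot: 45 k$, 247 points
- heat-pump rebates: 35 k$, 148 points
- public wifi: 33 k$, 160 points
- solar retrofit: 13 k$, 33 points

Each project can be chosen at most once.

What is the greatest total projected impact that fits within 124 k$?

601

Filling by ratio: microloan fund + youth orchestra + wetland restoration + community garden + mobile clinic + bike-lane pilot for 578, with 3 k$ left unused.
Using the slack differently, microloan fund + youth orchestra + bridge inspection + bike-lane pilot + public wifi comes to 601 at 124 k$.
No other feasible combination exceeds 601.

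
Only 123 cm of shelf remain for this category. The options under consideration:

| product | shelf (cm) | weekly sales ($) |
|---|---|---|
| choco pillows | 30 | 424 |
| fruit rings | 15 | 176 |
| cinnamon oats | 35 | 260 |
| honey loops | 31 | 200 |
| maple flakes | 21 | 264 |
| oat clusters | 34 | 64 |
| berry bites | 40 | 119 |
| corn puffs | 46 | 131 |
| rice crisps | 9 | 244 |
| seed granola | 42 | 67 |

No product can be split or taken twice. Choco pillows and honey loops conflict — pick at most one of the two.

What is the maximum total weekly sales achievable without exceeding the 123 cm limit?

1368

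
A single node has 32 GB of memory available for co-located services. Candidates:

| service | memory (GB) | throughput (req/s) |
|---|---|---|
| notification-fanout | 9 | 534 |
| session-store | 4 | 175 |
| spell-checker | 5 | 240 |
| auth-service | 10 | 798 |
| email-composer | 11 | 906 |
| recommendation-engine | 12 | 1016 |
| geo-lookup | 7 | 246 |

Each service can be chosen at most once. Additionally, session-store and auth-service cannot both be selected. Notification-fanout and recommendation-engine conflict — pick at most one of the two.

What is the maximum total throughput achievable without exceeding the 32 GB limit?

2337

Taking session-store + spell-checker + email-composer + recommendation-engine: 32 GB used, 2337 in throughput.
The closest alternative, notification-fanout + auth-service + email-composer, reaches only 2238.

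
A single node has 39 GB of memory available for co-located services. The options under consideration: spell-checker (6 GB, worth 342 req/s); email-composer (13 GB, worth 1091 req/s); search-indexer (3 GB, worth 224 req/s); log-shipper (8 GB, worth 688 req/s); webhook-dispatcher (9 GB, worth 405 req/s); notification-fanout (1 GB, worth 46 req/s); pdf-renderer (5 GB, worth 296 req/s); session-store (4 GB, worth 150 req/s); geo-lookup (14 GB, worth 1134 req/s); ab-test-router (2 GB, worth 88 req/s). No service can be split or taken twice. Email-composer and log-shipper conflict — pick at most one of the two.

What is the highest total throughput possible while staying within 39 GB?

Best packing: spell-checker + email-composer + search-indexer + notification-fanout + geo-lookup + ab-test-router — 39 GB, 2925 total.
An exhaustive check of the 1024 subsets confirms 2925.

2925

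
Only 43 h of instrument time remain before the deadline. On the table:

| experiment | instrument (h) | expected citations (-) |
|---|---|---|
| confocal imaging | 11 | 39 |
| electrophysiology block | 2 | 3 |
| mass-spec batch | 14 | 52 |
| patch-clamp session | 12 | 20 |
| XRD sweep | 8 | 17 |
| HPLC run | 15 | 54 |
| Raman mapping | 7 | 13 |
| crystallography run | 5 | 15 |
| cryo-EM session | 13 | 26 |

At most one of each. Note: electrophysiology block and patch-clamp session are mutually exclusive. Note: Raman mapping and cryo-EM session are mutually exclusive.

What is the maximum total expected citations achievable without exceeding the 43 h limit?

Confocal imaging + electrophysiology block + mass-spec batch + HPLC run uses 42 of the 43 h and totals 148.
The closest alternative, confocal imaging + mass-spec batch + HPLC run, reaches only 145.

148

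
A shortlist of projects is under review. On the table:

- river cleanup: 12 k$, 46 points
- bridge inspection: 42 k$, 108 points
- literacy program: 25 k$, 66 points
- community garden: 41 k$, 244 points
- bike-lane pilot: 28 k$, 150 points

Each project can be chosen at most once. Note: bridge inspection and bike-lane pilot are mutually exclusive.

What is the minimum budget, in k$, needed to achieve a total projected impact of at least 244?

41

Need the lightest bundle worth ≥ 244.
Taking community garden gives 244 (≥ 244) for 41 k$.
Below 41 k$ the best achievable stays under 244.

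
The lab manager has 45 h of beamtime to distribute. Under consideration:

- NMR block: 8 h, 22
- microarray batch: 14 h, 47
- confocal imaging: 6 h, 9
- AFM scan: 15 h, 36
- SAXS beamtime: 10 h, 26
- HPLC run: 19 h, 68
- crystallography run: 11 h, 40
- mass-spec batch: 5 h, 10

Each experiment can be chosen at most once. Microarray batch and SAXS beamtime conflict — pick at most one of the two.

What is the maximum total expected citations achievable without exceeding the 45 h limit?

155

Best packing: microarray batch + HPLC run + crystallography run — 44 h, 155 total.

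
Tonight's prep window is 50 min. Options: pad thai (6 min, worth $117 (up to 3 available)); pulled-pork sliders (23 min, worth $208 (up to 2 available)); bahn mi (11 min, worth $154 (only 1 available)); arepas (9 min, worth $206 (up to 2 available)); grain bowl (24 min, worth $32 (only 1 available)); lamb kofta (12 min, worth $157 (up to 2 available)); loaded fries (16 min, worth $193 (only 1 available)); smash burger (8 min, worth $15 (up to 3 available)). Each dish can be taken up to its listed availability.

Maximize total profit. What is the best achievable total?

920

By profit per min: arepas 22.89, pad thai 19.50, bahn mi 14.00 lead.
Greedy by ratio would take 3×pad thai + bahn mi + 2×arepas: 47 min used, total 917.
Dropping bahn mi frees 11 min; slotting in lamb kofta (12 min) lifts the total to 920 at 48 min.
The spare 2 min is too small for any remaining dish, and no exchange beats 920.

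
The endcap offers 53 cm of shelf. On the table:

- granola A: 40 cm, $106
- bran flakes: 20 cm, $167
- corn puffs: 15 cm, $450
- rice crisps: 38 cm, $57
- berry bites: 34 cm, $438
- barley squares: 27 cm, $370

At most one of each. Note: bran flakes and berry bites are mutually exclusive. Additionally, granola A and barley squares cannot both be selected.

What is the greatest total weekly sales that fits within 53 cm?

Density check — corn puffs 30.00, barley squares 13.70, berry bites 12.88 are the best per cm.
A density-first pass picks corn puffs + barley squares — 820 at 42 cm.
Dropping barley squares frees 27 cm; slotting in berry bites (34 cm) lifts the total to 888 at 49 cm.
Runner-up corn puffs + barley squares tops out at 820.

888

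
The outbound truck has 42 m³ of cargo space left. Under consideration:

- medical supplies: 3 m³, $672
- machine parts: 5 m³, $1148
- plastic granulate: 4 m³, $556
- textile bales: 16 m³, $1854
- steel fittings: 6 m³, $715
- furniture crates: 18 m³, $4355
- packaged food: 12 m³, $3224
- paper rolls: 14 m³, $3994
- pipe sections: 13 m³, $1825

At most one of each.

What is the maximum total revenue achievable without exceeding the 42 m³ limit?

10169

By revenue per m³: paper rolls 285.29, packaged food 268.67, furniture crates 241.94 lead.
A density-first pass picks medical supplies + machine parts + plastic granulate + packaged food + paper rolls — 9594 at 38 m³.
The 16 m³ tied up in plastic granulate and packaged food is better spent on furniture crates — total rises to 10169 (40 m³).
An exhaustive check of the 512 subsets confirms 10169.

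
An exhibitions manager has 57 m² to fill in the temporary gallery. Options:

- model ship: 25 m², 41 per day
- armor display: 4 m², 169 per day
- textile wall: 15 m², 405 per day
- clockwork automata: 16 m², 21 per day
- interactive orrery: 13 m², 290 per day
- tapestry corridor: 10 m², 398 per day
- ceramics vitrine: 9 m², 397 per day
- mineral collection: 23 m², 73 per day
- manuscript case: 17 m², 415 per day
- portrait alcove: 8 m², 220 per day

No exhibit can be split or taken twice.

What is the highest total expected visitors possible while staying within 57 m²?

1784

Ranking by ratio (expected visitors/m²): ceramics vitrine 44.11, armor display 42.25, tapestry corridor 39.80.
The ratio heuristic lands on armor display + textile wall + tapestry corridor + ceramics vitrine + portrait alcove (1589) but leaves 11 m² idle.
The 8 m² tied up in portrait alcove is better spent on manuscript case — total rises to 1784 (55 m²).
The closest alternative, interactive orrery + tapestry corridor + ceramics vitrine + manuscript case + portrait alcove, reaches only 1720.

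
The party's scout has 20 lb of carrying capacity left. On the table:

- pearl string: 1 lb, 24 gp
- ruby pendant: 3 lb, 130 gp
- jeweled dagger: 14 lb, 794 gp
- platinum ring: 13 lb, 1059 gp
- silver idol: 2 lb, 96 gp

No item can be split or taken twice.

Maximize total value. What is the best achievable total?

1309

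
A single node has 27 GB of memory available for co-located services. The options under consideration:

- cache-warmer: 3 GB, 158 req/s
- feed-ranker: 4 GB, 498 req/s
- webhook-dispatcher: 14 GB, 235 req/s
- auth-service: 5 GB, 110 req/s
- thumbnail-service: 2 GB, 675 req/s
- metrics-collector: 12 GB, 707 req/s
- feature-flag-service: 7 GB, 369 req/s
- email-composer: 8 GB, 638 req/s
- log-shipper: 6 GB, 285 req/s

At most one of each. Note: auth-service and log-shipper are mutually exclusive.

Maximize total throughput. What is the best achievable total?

2518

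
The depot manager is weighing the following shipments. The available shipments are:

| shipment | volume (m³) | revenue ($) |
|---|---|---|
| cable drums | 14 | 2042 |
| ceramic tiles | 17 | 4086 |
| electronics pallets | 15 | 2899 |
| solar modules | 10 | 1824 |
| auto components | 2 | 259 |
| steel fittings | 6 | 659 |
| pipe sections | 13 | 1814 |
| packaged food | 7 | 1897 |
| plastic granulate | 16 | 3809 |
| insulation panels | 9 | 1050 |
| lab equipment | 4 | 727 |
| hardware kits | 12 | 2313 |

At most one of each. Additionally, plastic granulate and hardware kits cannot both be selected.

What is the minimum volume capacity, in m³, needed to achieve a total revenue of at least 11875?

Look for the lowest-volume combination reaching 11875.
ceramic tiles + solar modules + auto components + packaged food + plastic granulate reaches 11875 using 52 m³.
Below 52 m³ the best achievable stays under 11875.

52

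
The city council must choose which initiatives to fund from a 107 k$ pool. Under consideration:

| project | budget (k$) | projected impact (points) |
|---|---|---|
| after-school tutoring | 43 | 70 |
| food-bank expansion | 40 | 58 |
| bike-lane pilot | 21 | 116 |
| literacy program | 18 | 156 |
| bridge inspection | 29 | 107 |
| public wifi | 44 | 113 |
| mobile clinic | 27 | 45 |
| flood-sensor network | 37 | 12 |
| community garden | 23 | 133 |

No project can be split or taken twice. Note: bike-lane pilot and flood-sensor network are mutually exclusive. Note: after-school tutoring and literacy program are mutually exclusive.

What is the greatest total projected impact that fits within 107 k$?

518

Ranking by ratio (projected impact/k$): literacy program 8.67, community garden 5.78, bike-lane pilot 5.52.
The ratio heuristic lands on bike-lane pilot + literacy program + bridge inspection + community garden (512) but leaves 16 k$ idle.
Dropping bridge inspection frees 29 k$; slotting in public wifi (44 k$) lifts the total to 518 at 106 k$.
An exhaustive check of the 512 subsets confirms 518.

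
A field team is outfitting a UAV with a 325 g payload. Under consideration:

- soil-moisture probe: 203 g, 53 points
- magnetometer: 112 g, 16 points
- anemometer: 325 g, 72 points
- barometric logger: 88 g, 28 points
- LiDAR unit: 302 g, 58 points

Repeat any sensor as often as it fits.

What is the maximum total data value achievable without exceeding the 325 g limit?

84

Best packing: 3×barometric logger — 264 g, 84 total.
Every other selection either busts 325 g or fails to beat 84.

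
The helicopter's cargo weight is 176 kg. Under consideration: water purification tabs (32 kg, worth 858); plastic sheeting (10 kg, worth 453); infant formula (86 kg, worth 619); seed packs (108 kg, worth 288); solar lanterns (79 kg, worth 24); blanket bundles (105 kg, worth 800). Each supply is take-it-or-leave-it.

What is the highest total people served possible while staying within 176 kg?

Best packing: water purification tabs + plastic sheeting + blanket bundles — 147 kg, 2111 total.

2111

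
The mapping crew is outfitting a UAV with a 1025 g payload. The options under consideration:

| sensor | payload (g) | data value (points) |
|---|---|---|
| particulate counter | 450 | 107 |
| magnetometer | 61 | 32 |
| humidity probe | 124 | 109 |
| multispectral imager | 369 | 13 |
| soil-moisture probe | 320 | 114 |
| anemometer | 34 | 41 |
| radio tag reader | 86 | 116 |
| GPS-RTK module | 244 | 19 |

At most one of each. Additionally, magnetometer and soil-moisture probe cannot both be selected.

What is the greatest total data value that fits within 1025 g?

By data value per g: radio tag reader 1.35, anemometer 1.21, humidity probe 0.88 lead.
Particulate counter + humidity probe + soil-moisture probe + anemometer + radio tag reader uses 1014 of the 1025 g and totals 487.
Nothing else feasible within 1025 g beats 487.

487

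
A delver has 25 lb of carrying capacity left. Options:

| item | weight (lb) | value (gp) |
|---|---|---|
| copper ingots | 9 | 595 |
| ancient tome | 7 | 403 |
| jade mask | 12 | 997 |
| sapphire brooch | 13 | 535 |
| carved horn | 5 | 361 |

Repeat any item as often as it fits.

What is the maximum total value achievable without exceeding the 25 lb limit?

1994

By value per lb: jade mask 83.08, carved horn 72.20, copper ingots 66.11 lead.
2×jade mask uses 24 of the 25 lb and totals 1994.
Every other selection either busts 25 lb or fails to beat 1994.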